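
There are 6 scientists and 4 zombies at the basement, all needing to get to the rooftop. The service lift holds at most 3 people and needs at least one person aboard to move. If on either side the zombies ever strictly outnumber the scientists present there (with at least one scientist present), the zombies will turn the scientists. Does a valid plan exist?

1. 2 zombies → the rooftop.  (the basement: 6S 2Z; the rooftop: 0S 2Z)
2. 1 zombie ← the basement.  (the basement: 6S 3Z; the rooftop: 0S 1Z)
3. 3 zombies → the rooftop.  (the basement: 6S 0Z; the rooftop: 0S 4Z)
4. 1 zombie ← the basement.  (the basement: 6S 1Z; the rooftop: 0S 3Z)
5. 3 scientists → the rooftop.  (the basement: 3S 1Z; the rooftop: 3S 3Z)
6. 1 zombie ← the basement.  (the basement: 3S 2Z; the rooftop: 3S 2Z)
7. 1 scientist and 2 zombies → the rooftop.  (the basement: 2S 0Z; the rooftop: 4S 4Z)
8. 1 zombie ← the basement.  (the basement: 2S 1Z; the rooftop: 4S 3Z)
9. 2 scientists and 1 zombie → the rooftop.  (the basement: 0S 0Z; the rooftop: 6S 4Z)

Yes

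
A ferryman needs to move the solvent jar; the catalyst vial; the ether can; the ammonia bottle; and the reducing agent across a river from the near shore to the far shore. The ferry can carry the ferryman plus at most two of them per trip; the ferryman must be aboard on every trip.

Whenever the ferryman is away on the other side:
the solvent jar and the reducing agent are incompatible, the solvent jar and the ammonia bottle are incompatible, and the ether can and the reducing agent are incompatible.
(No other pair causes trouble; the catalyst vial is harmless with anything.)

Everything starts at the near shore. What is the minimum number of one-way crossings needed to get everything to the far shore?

5

Counting alone: the ferryman can take at most 2 across per trip to the far shore, so moving all 5 needs at least 3 loaded trips out, with a return between consecutive ones — at least 5 crossings.
The plan below uses exactly 5 crossings, so it is optimal:
1. Ferryman goes to the far shore with the ether can and the solvent jar.
2. Ferryman goes back to the near shore alone.
3. Ferryman goes to the far shore with the catalyst vial.
4. Ferryman goes back to the near shore alone.
5. Ferryman goes to the far shore with the ammonia bottle and the reducing agent.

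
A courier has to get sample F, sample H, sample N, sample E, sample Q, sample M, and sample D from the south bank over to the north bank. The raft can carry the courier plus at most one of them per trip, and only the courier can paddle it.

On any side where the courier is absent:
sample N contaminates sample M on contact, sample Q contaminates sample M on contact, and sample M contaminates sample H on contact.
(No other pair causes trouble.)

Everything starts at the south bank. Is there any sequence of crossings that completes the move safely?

Following every safe sequence of crossings from the start, the most of the 7 that can be at the north bank as the raft arrives there on crossings 1, 3, 5, 7, 9 is 1, 2, 3, 4, 5 respectively; the best ever achieved is 5 of 7.
From crossing 11 on, no configuration arises that was not already reachable earlier: only 72 distinct safe configurations (who is on which side, and where the raft is) can ever be reached, none of them has everyone across, and every continuation just revisits them. So no valid plan exists.

No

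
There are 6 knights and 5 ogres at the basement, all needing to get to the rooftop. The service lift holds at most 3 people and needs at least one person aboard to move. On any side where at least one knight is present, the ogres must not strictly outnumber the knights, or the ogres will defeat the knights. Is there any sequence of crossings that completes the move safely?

Yes

1. 3 ogres → the rooftop.  (the basement: 6K 2O; the rooftop: 0K 3O)
2. 1 ogre ← the basement.  (the basement: 6K 3O; the rooftop: 0K 2O)
3. 3 knights → the rooftop.  (the basement: 3K 3O; the rooftop: 3K 2O)
4. 1 knight ← the basement.  (the basement: 4K 3O; the rooftop: 2K 2O)
5. 2 knights and 1 ogre → the rooftop.  (the basement: 2K 2O; the rooftop: 4K 3O)
6. 1 knight ← the basement.  (the basement: 3K 2O; the rooftop: 3K 3O)
7. 2 knights and 1 ogre → the rooftop.  (the basement: 1K 1O; the rooftop: 5K 4O)
8. 1 knight ← the basement.  (the basement: 2K 1O; the rooftop: 4K 4O)
9. 2 knights and 1 ogre → the rooftop.  (the basement: 0K 0O; the rooftop: 6K 5O)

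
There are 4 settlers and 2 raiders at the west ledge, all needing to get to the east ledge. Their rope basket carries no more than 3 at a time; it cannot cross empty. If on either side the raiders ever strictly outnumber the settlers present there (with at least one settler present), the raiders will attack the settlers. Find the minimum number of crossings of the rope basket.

5

Counting alone: each trip to the east ledge takes at most 3 across and each return brings at least 1 back, so after t trips out (and t−1 returns) at most 3t − (t−1) of the 6 are across; that first reaches 6 at t = 3, so at least 5 crossings are needed.
The plan below uses exactly 5 crossings, so it is optimal:
1. 2 raiders → the east ledge.  (the west ledge: 4S 0R; the east ledge: 0S 2R)
2. 1 raider ← the west ledge.  (the west ledge: 4S 1R; the east ledge: 0S 1R)
3. 2 settlers and 1 raider → the east ledge.  (the west ledge: 2S 0R; the east ledge: 2S 2R)
4. 1 raider ← the west ledge.  (the west ledge: 2S 1R; the east ledge: 2S 1R)
5. 2 settlers and 1 raider → the east ledge.  (the west ledge: 0S 0R; the east ledge: 4S 2R)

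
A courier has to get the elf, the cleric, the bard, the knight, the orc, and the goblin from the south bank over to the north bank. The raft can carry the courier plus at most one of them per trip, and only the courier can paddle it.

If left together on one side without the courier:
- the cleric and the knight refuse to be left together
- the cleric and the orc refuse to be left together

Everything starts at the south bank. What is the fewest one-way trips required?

Counting alone: the courier can take at most 1 across per trip to the north bank, so moving all 6 needs at least 6 loaded trips out, with a return between consecutive ones — at least 11 crossings.
The safety rule pushes this higher. Following every safe sequence of crossings, the most of the 6 that can be at the north bank as the raft arrives there on crossing 11 is 5 — never all 6.
So no plan with fewer than 13 crossings exists, and this one achieves 13:
1. Courier goes to the north bank with the cleric.  [the south bank: the bard, the elf, the goblin, the knight, the orc | the north bank: the cleric]
2. Courier goes back to the south bank alone.  [the south bank: the bard, the elf, the goblin, the knight, the orc | the north bank: the cleric]
3. Courier goes to the north bank with the elf.  [the south bank: the bard, the goblin, the knight, the orc | the north bank: the cleric, the elf]
4. Courier goes back to the south bank alone.  [the south bank: the bard, the goblin, the knight, the orc | the north bank: the cleric, the elf]
5. Courier goes to the north bank with the bard.  [the south bank: the goblin, the knight, the orc | the north bank: the bard, the cleric, the elf]
6. Courier goes back to the south bank alone.  [the south bank: the goblin, the knight, the orc | the north bank: the bard, the cleric, the elf]
7. Courier goes to the north bank with the knight.  [the south bank: the goblin, the orc | the north bank: the bard, the cleric, the elf, the knight]
8. Courier goes back to the south bank with the cleric.  [the south bank: the cleric, the goblin, the orc | the north bank: the bard, the elf, the knight]
9. Courier goes to the north bank with the orc.  [the south bank: the cleric, the goblin | the north bank: the bard, the elf, the knight, the orc]
10. Courier goes back to the south bank alone.  [the south bank: the cleric, the goblin | the north bank: the bard, the elf, the knight, the orc]
11. Courier goes to the north bank with the goblin.  [the south bank: the cleric | the north bank: the bard, the elf, the goblin, the knight, the orc]
12. Courier goes back to the south bank alone.  [the south bank: the cleric | the north bank: the bard, the elf, the goblin, the knight, the orc]
13. Courier goes to the north bank with the cleric.  [the south bank: — | the north bank: the bard, the cleric, the elf, the goblin, the knight, the orc]

13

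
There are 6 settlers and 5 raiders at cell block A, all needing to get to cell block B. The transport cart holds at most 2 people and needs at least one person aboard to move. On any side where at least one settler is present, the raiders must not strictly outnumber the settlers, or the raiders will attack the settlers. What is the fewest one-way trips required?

19

Counting alone: each trip to cell block B takes at most 2 across and each return brings at least 1 back, so after t trips out (and t−1 returns) at most 2t − (t−1) of the 11 are across; that first reaches 11 at t = 10, so at least 19 crossings are needed.
The plan below uses exactly 19 crossings, so it is optimal:
1. 2 raiders → cell block B.  (cell block A: 6S 3R; cell block B: 0S 2R)
2. 1 raider ← cell block A.  (cell block A: 6S 4R; cell block B: 0S 1R)
3. 2 raiders → cell block B.  (cell block A: 6S 2R; cell block B: 0S 3R)
4. 1 raider ← cell block A.  (cell block A: 6S 3R; cell block B: 0S 2R)
5. 2 settlers → cell block B.  (cell block A: 4S 3R; cell block B: 2S 2R)
6. 1 raider ← cell block A.  (cell block A: 4S 4R; cell block B: 2S 1R)
7. 1 settler and 1 raider → cell block B.  (cell block A: 3S 3R; cell block B: 3S 2R)
8. 1 settler ← cell block A.  (cell block A: 4S 3R; cell block B: 2S 2R)
9. 1 settler and 1 raider → cell block B.  (cell block A: 3S 2R; cell block B: 3S 3R)
10. 1 raider ← cell block A.  (cell block A: 3S 3R; cell block B: 3S 2R)
11. 1 settler and 1 raider → cell block B.  (cell block A: 2S 2R; cell block B: 4S 3R)
12. 1 settler ← cell block A.  (cell block A: 3S 2R; cell block B: 3S 3R)
13. 1 settler and 1 raider → cell block B.  (cell block A: 2S 1R; cell block B: 4S 4R)
14. 1 raider ← cell block A.  (cell block A: 2S 2R; cell block B: 4S 3R)
15. 1 settler and 1 raider → cell block B.  (cell block A: 1S 1R; cell block B: 5S 4R)
16. 1 settler ← cell block A.  (cell block A: 2S 1R; cell block B: 4S 4R)
17. 1 settler and 1 raider → cell block B.  (cell block A: 1S 0R; cell block B: 5S 5R)
18. 1 raider ← cell block A.  (cell block A: 1S 1R; cell block B: 5S 4R)
19. 1 settler and 1 raider → cell block B.  (cell block A: 0S 0R; cell block B: 6S 5R)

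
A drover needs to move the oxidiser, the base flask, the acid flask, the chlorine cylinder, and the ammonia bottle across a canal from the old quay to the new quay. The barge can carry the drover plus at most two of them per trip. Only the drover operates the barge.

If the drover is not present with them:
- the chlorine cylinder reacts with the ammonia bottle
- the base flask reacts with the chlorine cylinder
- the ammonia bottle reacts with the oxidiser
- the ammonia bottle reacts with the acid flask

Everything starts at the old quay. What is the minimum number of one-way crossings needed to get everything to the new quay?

Counting alone: the drover can take at most 2 across per trip to the new quay, so moving all 5 needs at least 3 loaded trips out, with a return between consecutive ones — at least 5 crossings.
The plan below uses exactly 5 crossings, so it is optimal:
1. Drover goes to the new quay with the ammonia bottle and the base flask.  [the old quay: the acid flask, the chlorine cylinder, the oxidiser | the new quay: the ammonia bottle, the base flask]
2. Drover goes back to the old quay alone.  [the old quay: the acid flask, the chlorine cylinder, the oxidiser | the new quay: the ammonia bottle, the base flask]
3. Drover goes to the new quay with the acid flask and the oxidiser.  [the old quay: the chlorine cylinder | the new quay: the acid flask, the ammonia bottle, the base flask, the oxidiser]
4. Drover goes back to the old quay with the ammonia bottle.  [the old quay: the ammonia bottle, the chlorine cylinder | the new quay: the acid flask, the base flask, the oxidiser]
5. Drover goes to the new quay with the ammonia bottle and the chlorine cylinder.  [the old quay: — | the new quay: the acid flask, the ammonia bottle, the base flask, the chlorine cylinder, the oxidiser]

5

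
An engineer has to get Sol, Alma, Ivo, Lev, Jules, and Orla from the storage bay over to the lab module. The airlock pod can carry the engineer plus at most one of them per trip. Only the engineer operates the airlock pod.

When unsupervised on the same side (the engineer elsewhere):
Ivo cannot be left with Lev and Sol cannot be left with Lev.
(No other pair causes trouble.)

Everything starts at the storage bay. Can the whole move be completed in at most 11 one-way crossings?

Counting alone: the engineer can take at most 1 across per trip to the lab module, so moving all 6 needs at least 6 loaded trips out, with a return between consecutive ones — at least 11 crossings.
The safety rule pushes this higher. Following every safe sequence of crossings, the most of the 6 that can be at the lab module as the airlock pod arrives there on crossing 11 is 5 — never all 6.
So the move cannot be finished within 11 crossings. (The shortest complete plan takes 13:)
1. Engineer goes to the lab module with Lev.
2. Engineer goes back to the storage bay alone.
3. Engineer goes to the lab module with Sol.
4. Engineer goes back to the storage bay with Lev.
5. Engineer goes to the lab module with Ivo.
6. Engineer goes back to the storage bay alone.
7. Engineer goes to the lab module with Alma.
8. Engineer goes back to the storage bay alone.
9. Engineer goes to the lab module with Jules.
10. Engineer goes back to the storage bay alone.
11. Engineer goes to the lab module with Orla.
12. Engineer goes back to the storage bay alone.
13. Engineer goes to the lab module with Lev.

No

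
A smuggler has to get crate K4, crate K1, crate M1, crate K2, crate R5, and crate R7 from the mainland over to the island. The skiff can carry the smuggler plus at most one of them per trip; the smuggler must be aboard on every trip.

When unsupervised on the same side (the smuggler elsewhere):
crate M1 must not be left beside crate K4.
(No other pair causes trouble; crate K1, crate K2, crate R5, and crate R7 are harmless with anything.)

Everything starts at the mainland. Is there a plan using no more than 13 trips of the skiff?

Yes

Yes — this plan uses 11 crossings (≤ 13):
1. Smuggler goes to the island with crate K4.
2. Smuggler goes back to the mainland alone.
3. Smuggler goes to the island with crate K1.
4. Smuggler goes back to the mainland alone.
5. Smuggler goes to the island with crate K2.
6. Smuggler goes back to the mainland alone.
7. Smuggler goes to the island with crate R5.
8. Smuggler goes back to the mainland alone.
9. Smuggler goes to the island with crate R7.
10. Smuggler goes back to the mainland alone.
11. Smuggler goes to the island with crate M1.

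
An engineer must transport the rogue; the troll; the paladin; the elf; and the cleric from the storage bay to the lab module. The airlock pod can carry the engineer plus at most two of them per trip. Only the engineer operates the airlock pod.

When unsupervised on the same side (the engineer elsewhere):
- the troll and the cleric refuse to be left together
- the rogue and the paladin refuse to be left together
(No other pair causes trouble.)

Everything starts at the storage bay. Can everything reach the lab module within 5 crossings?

Yes — this plan uses 5 crossings (≤ 5):
1. Engineer goes to the lab module with the rogue and the troll.
2. Engineer goes back to the storage bay alone.
3. Engineer goes to the lab module with the elf.
4. Engineer goes back to the storage bay alone.
5. Engineer goes to the lab module with the cleric and the paladin.

Yes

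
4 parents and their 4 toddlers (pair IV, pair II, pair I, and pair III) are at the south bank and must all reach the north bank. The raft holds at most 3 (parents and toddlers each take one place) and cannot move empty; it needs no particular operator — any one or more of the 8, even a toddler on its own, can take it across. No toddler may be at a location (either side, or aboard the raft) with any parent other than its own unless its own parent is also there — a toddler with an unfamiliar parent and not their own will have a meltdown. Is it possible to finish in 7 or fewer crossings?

Counting alone: each trip to the north bank takes at most 3 across and each return brings at least 1 back, so after t trips out (and t−1 returns) at most 3t − (t−1) of the 8 are across; that first reaches 8 at t = 4, so at least 7 crossings are needed.
The safety rule pushes this higher. Following every safe sequence of crossings, the most of the 8 that can be at the north bank as the raft arrives there on crossing 7 is 7 — never all 8.
So the move cannot be finished within 7 crossings. (The shortest complete plan takes 9:)
1. parent IV and toddler IV cross → the north bank.
2. parent IV crosses ← the south bank.
3. parent II, parent IV, and toddler II cross → the north bank.
4. parent IV and toddler IV cross ← the south bank.
5. parent I, parent III, and parent IV cross → the north bank.
6. toddler II crosses ← the south bank.
7. toddler II and toddler IV cross → the north bank.
8. toddler IV crosses ← the south bank.
9. toddler I, toddler III, and toddler IV cross → the north bank.

No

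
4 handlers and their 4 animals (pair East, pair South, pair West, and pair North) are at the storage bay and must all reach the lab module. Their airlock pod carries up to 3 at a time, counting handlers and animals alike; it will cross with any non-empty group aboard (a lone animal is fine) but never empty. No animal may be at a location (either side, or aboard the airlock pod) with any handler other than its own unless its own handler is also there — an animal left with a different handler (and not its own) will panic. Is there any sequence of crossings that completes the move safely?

Yes

1. animal East and handler East cross → the lab module.
2. handler East crosses ← the storage bay.
3. animal South, handler East, and handler South cross → the lab module.
4. animal East and handler East cross ← the storage bay.
5. handler East, handler North, and handler West cross → the lab module.
6. animal South crosses ← the storage bay.
7. animal East and animal South cross → the lab module.
8. animal East crosses ← the storage bay.
9. animal East, animal North, and animal West cross → the lab module.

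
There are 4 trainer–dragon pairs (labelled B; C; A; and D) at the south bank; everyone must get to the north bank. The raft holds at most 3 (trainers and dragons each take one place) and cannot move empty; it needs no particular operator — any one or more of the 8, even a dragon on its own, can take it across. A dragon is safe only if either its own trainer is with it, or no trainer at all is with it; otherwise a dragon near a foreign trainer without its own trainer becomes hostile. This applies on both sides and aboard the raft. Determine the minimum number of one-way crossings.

9

Counting alone: each trip to the north bank takes at most 3 across and each return brings at least 1 back, so after t trips out (and t−1 returns) at most 3t − (t−1) of the 8 are across; that first reaches 8 at t = 4, so at least 7 crossings are needed.
The safety rule pushes this higher. Following every safe sequence of crossings, the most of the 8 that can be at the north bank as the raft arrives there on crossing 7 is 7 — never all 8.
So no plan with fewer than 9 crossings exists, and this one achieves 9:
1. dragon B and trainer B cross → the north bank.
2. trainer B crosses ← the south bank.
3. dragon C, trainer B, and trainer C cross → the north bank.
4. dragon B and trainer B cross ← the south bank.
5. trainer A, trainer B, and trainer D cross → the north bank.
6. dragon C crosses ← the south bank.
7. dragon B and dragon C cross → the north bank.
8. dragon B crosses ← the south bank.
9. dragon A, dragon B, and dragon D cross → the north bank.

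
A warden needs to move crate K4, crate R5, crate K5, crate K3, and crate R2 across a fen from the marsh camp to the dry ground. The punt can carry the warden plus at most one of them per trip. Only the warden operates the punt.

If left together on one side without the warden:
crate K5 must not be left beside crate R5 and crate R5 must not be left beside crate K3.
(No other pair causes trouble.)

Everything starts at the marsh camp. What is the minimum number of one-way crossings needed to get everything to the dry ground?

Counting alone: the warden can take at most 1 across per trip to the dry ground, so moving all 5 needs at least 5 loaded trips out, with a return between consecutive ones — at least 9 crossings.
The safety rule pushes this higher. Following every safe sequence of crossings, the most of the 5 that can be at the dry ground as the punt arrives there on crossing 9 is 4 — never all 5.
So no plan with fewer than 11 crossings exists, and this one achieves 11:
1. Warden goes to the dry ground with crate R5.  [the marsh camp: crate K3, crate K4, crate K5, crate R2 | the dry ground: crate R5]
2. Warden goes back to the marsh camp alone.  [the marsh camp: crate K3, crate K4, crate K5, crate R2 | the dry ground: crate R5]
3. Warden goes to the dry ground with crate K4.  [the marsh camp: crate K3, crate K5, crate R2 | the dry ground: crate K4, crate R5]
4. Warden goes back to the marsh camp alone.  [the marsh camp: crate K3, crate K5, crate R2 | the dry ground: crate K4, crate R5]
5. Warden goes to the dry ground with crate K5.  [the marsh camp: crate K3, crate R2 | the dry ground: crate K4, crate K5, crate R5]
6. Warden goes back to the marsh camp with crate R5.  [the marsh camp: crate K3, crate R2, crate R5 | the dry ground: crate K4, crate K5]
7. Warden goes to the dry ground with crate K3.  [the marsh camp: crate R2, crate R5 | the dry ground: crate K3, crate K4, crate K5]
8. Warden goes back to the marsh camp alone.  [the marsh camp: crate R2, crate R5 | the dry ground: crate K3, crate K4, crate K5]
9. Warden goes to the dry ground with crate R2.  [the marsh camp: crate R5 | the dry ground: crate K3, crate K4, crate K5, crate R2]
10. Warden goes back to the marsh camp alone.  [the marsh camp: crate R5 | the dry ground: crate K3, crate K4, crate K5, crate R2]
11. Warden goes to the dry ground with crate R5.  [the marsh camp: — | the dry ground: crate K3, crate K4, crate K5, crate R2, crate R5]

11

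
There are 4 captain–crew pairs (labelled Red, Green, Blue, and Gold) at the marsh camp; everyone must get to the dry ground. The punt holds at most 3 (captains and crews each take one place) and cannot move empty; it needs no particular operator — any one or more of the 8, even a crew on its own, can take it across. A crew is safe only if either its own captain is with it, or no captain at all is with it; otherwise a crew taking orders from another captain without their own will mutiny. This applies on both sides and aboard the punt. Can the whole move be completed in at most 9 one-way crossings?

Yes — this plan uses 9 crossings (≤ 9):
1. captain Red and crew Red cross → the dry ground.
2. captain Red crosses ← the marsh camp.
3. captain Green, captain Red, and crew Green cross → the dry ground.
4. captain Red and crew Red cross ← the marsh camp.
5. captain Blue, captain Gold, and captain Red cross → the dry ground.
6. crew Green crosses ← the marsh camp.
7. crew Green and crew Red cross → the dry ground.
8. crew Red crosses ← the marsh camp.
9. crew Blue, crew Gold, and crew Red cross → the dry ground.

Yes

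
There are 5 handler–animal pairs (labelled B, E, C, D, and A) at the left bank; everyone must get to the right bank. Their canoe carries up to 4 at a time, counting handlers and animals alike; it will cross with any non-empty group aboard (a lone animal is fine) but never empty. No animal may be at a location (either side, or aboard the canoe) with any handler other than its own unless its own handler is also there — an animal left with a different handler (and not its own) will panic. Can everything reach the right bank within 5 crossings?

Counting alone: each trip to the right bank takes at most 4 across and each return brings at least 1 back, so after t trips out (and t−1 returns) at most 4t − (t−1) of the 10 are across; that first reaches 10 at t = 3, so at least 5 crossings are needed.
The safety rule pushes this higher. Following every safe sequence of crossings, the most of the 10 that can be at the right bank as the canoe arrives there on crossing 5 is 9 — never all 10.
So the move cannot be finished within 5 crossings. (The shortest complete plan takes 7:)
1. animal B and handler B cross → the right bank.
2. handler B crosses ← the left bank.
3. animal A, animal C, animal D, and animal E cross → the right bank.
4. animal B crosses ← the left bank.
5. handler A, handler C, handler D, and handler E cross → the right bank.
6. animal E and handler E cross ← the left bank.
7. animal B, animal E, handler B, and handler E cross → the right bank.

No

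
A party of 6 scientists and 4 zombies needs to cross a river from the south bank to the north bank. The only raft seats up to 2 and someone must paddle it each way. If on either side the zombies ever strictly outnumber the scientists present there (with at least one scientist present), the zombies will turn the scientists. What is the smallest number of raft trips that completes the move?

17

Counting alone: each trip to the north bank takes at most 2 across and each return brings at least 1 back, so after t trips out (and t−1 returns) at most 2t − (t−1) of the 10 are across; that first reaches 10 at t = 9, so at least 17 crossings are needed.
The plan below uses exactly 17 crossings, so it is optimal:
1. 2 zombies → the north bank.  (the south bank: 6S 2Z; the north bank: 0S 2Z)
2. 1 zombie ← the south bank.  (the south bank: 6S 3Z; the north bank: 0S 1Z)
3. 2 zombies → the north bank.  (the south bank: 6S 1Z; the north bank: 0S 3Z)
4. 1 zombie ← the south bank.  (the south bank: 6S 2Z; the north bank: 0S 2Z)
5. 2 scientists → the north bank.  (the south bank: 4S 2Z; the north bank: 2S 2Z)
6. 1 zombie ← the south bank.  (the south bank: 4S 3Z; the north bank: 2S 1Z)
7. 1 scientist and 1 zombie → the north bank.  (the south bank: 3S 2Z; the north bank: 3S 2Z)
8. 1 zombie ← the south bank.  (the south bank: 3S 3Z; the north bank: 3S 1Z)
9. 2 zombies → the north bank.  (the south bank: 3S 1Z; the north bank: 3S 3Z)
10. 1 zombie ← the south bank.  (the south bank: 3S 2Z; the north bank: 3S 2Z)
11. 1 scientist and 1 zombie → the north bank.  (the south bank: 2S 1Z; the north bank: 4S 3Z)
12. 1 zombie ← the south bank.  (the south bank: 2S 2Z; the north bank: 4S 2Z)
13. 2 zombies → the north bank.  (the south bank: 2S 0Z; the north bank: 4S 4Z)
14. 1 zombie ← the south bank.  (the south bank: 2S 1Z; the north bank: 4S 3Z)
15. 1 scientist and 1 zombie → the north bank.  (the south bank: 1S 0Z; the north bank: 5S 4Z)
16. 1 zombie ← the south bank.  (the south bank: 1S 1Z; the north bank: 5S 3Z)
17. 1 scientist and 1 zombie → the north bank.  (the south bank: 0S 0Z; the north bank: 6S 4Z)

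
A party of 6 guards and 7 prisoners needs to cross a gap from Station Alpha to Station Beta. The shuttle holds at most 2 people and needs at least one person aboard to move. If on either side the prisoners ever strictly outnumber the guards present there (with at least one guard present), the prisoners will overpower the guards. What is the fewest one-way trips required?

The prisoners already outnumber the guards at Station Alpha before anyone moves, so the starting position itself is disallowed.

impossible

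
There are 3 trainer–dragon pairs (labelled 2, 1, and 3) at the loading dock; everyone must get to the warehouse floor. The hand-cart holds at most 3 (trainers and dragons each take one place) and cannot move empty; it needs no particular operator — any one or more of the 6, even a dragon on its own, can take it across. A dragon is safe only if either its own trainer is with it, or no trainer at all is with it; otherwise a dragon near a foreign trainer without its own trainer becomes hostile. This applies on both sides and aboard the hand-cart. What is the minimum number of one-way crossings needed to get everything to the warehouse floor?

Counting alone: each trip to the warehouse floor takes at most 3 across and each return brings at least 1 back, so after t trips out (and t−1 returns) at most 3t − (t−1) of the 6 are across; that first reaches 6 at t = 3, so at least 5 crossings are needed.
The plan below uses exactly 5 crossings, so it is optimal:
1. dragon 2 and trainer 2 cross → the warehouse floor.
2. trainer 2 crosses ← the loading dock.
3. trainer 1, trainer 2, and trainer 3 cross → the warehouse floor.
4. dragon 2 crosses ← the loading dock.
5. dragon 1, dragon 2, and dragon 3 cross → the warehouse floor.

5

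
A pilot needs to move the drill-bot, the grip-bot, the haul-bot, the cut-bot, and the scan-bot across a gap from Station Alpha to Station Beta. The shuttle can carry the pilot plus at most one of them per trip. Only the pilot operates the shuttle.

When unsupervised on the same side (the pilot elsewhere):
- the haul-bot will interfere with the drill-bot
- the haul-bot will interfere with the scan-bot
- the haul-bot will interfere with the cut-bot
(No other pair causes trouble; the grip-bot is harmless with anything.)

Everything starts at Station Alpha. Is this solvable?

No

Following every safe sequence of crossings from the start, the most of the 5 that can be at Station Beta as the shuttle arrives there on crossings 1, 3, 5 is 1, 2, 3 respectively; the best ever achieved is 3 of 5.
From crossing 7 on, no configuration arises that was not already reachable earlier: only 18 distinct safe configurations (who is on which side, and where the shuttle is) can ever be reached, none of them has everyone across, and every continuation just revisits them. So no valid plan exists.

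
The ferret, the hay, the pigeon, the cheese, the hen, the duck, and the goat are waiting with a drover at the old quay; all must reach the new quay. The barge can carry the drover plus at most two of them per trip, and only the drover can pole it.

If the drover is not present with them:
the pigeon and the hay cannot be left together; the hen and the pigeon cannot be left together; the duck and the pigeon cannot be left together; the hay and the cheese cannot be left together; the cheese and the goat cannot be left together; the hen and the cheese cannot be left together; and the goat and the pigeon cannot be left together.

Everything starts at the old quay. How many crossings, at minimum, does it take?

9

Counting alone: the drover can take at most 2 across per trip to the new quay, so moving all 7 needs at least 4 loaded trips out, with a return between consecutive ones — at least 7 crossings.
The safety rule pushes this higher. Following every safe sequence of crossings, the most of the 7 that can be at the new quay as the barge arrives there on crossing 7 is 6 — never all 7.
So no plan with fewer than 9 crossings exists, and this one achieves 9:
1. Drover goes to the new quay with the cheese and the pigeon.  [the old quay: the duck, the ferret, the goat, the hay, the hen | the new quay: the cheese, the pigeon]
2. Drover goes back to the old quay alone.  [the old quay: the duck, the ferret, the goat, the hay, the hen | the new quay: the cheese, the pigeon]
3. Drover goes to the new quay with the ferret.  [the old quay: the duck, the goat, the hay, the hen | the new quay: the cheese, the ferret, the pigeon]
4. Drover goes back to the old quay alone.  [the old quay: the duck, the goat, the hay, the hen | the new quay: the cheese, the ferret, the pigeon]
5. Drover goes to the new quay with the hay and the hen.  [the old quay: the duck, the goat | the new quay: the cheese, the ferret, the hay, the hen, the pigeon]
6. Drover goes back to the old quay with the cheese and the pigeon.  [the old quay: the cheese, the duck, the goat, the pigeon | the new quay: the ferret, the hay, the hen]
7. Drover goes to the new quay with the duck and the goat.  [the old quay: the cheese, the pigeon | the new quay: the duck, the ferret, the goat, the hay, the hen]
8. Drover goes back to the old quay alone.  [the old quay: the cheese, the pigeon | the new quay: the duck, the ferret, the goat, the hay, the hen]
9. Drover goes to the new quay with the cheese and the pigeon.  [the old quay: — | the new quay: the cheese, the duck, the ferret, the goat, the hay, the hen, the pigeon]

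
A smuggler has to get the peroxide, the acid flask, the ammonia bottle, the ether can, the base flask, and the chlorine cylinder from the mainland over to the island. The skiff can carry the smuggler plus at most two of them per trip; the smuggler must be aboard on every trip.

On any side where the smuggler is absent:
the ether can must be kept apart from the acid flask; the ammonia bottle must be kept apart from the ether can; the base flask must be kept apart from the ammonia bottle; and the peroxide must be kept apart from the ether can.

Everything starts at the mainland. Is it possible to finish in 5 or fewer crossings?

Counting alone: the smuggler can take at most 2 across per trip to the island, so moving all 6 needs at least 3 loaded trips out, with a return between consecutive ones — at least 5 crossings.
The safety rule pushes this higher. Following every safe sequence of crossings, the most of the 6 that can be at the island as the skiff arrives there on crossing 5 is 5 — never all 6.
So the move cannot be finished within 5 crossings. (The shortest complete plan takes 7:)
1. Smuggler goes to the island with the ammonia bottle and the ether can.
2. Smuggler goes back to the mainland with the ammonia bottle.
3. Smuggler goes to the island with the ammonia bottle and the peroxide.
4. Smuggler goes back to the mainland with the ether can.
5. Smuggler goes to the island with the acid flask and the chlorine cylinder.
6. Smuggler goes back to the mainland alone.
7. Smuggler goes to the island with the base flask and the ether can.

No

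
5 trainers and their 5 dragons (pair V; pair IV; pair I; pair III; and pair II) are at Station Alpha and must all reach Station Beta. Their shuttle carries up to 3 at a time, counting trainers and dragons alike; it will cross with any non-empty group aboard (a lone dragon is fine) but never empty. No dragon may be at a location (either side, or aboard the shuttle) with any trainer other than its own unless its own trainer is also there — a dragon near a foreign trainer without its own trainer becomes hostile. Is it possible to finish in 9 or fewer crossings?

Counting alone: each trip to Station Beta takes at most 3 across and each return brings at least 1 back, so after t trips out (and t−1 returns) at most 3t − (t−1) of the 10 are across; that first reaches 10 at t = 5, so at least 9 crossings are needed.
The safety rule pushes this higher. Following every safe sequence of crossings, the most of the 10 that can be at Station Beta as the shuttle arrives there on crossing 9 is 9 — never all 10.
So the move cannot be finished within 9 crossings. (The shortest complete plan takes 11:)
1. dragon V and trainer V cross → Station Beta.
2. trainer V crosses ← Station Alpha.
3. dragon I, dragon III, and dragon IV cross → Station Beta.
4. dragon V crosses ← Station Alpha.
5. trainer I, trainer III, and trainer IV cross → Station Beta.
6. dragon IV and trainer IV cross ← Station Alpha.
7. trainer II, trainer IV, and trainer V cross → Station Beta.
8. dragon I crosses ← Station Alpha.
9. dragon IV and dragon V cross → Station Beta.
10. dragon V crosses ← Station Alpha.
11. dragon I, dragon II, and dragon V cross → Station Beta.

No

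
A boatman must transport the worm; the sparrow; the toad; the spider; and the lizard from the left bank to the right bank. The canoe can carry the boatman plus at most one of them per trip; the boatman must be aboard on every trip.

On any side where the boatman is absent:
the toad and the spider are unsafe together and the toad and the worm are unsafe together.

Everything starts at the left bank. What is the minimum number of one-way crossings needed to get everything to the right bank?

11

Counting alone: the boatman can take at most 1 across per trip to the right bank, so moving all 5 needs at least 5 loaded trips out, with a return between consecutive ones — at least 9 crossings.
The safety rule pushes this higher. Following every safe sequence of crossings, the most of the 5 that can be at the right bank as the canoe arrives there on crossing 9 is 4 — never all 5.
So no plan with fewer than 11 crossings exists, and this one achieves 11:
1. Boatman goes to the right bank with the toad.  [the left bank: the lizard, the sparrow, the spider, the worm | the right bank: the toad]
2. Boatman goes back to the left bank alone.  [the left bank: the lizard, the sparrow, the spider, the worm | the right bank: the toad]
3. Boatman goes to the right bank with the worm.  [the left bank: the lizard, the sparrow, the spider | the right bank: the toad, the worm]
4. Boatman goes back to the left bank with the toad.  [the left bank: the lizard, the sparrow, the spider, the toad | the right bank: the worm]
5. Boatman goes to the right bank with the spider.  [the left bank: the lizard, the sparrow, the toad | the right bank: the spider, the worm]
6. Boatman goes back to the left bank alone.  [the left bank: the lizard, the sparrow, the toad | the right bank: the spider, the worm]
7. Boatman goes to the right bank with the sparrow.  [the left bank: the lizard, the toad | the right bank: the sparrow, the spider, the worm]
8. Boatman goes back to the left bank alone.  [the left bank: the lizard, the toad | the right bank: the sparrow, the spider, the worm]
9. Boatman goes to the right bank with the lizard.  [the left bank: the toad | the right bank: the lizard, the sparrow, the spider, the worm]
10. Boatman goes back to the left bank alone.  [the left bank: the toad | the right bank: the lizard, the sparrow, the spider, the worm]
11. Boatman goes to the right bank with the toad.  [the left bank: — | the right bank: the lizard, the sparrow, the spider, the toad, the worm]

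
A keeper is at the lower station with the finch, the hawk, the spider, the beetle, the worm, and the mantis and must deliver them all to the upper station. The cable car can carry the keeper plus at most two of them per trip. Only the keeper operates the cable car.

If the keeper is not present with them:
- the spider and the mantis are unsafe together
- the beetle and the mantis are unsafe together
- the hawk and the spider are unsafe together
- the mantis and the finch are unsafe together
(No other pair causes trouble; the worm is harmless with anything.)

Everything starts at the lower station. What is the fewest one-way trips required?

Counting alone: the keeper can take at most 2 across per trip to the upper station, so moving all 6 needs at least 3 loaded trips out, with a return between consecutive ones — at least 5 crossings.
The safety rule pushes this higher. Following every safe sequence of crossings, the most of the 6 that can be at the upper station as the cable car arrives there on crossing 5 is 5 — never all 6.
So no plan with fewer than 7 crossings exists, and this one achieves 7:
1. Keeper goes to the upper station with the hawk and the mantis.
2. Keeper goes back to the lower station alone.
3. Keeper goes to the upper station with the worm.
4. Keeper goes back to the lower station alone.
5. Keeper goes to the upper station with the beetle and the finch.
6. Keeper goes back to the lower station with the mantis.
7. Keeper goes to the upper station with the mantis and the spider.

7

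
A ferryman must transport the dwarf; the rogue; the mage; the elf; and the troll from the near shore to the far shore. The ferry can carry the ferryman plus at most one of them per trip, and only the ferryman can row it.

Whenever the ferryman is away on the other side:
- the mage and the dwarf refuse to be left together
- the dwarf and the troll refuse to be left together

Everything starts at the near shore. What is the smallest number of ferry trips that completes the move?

11

Counting alone: the ferryman can take at most 1 across per trip to the far shore, so moving all 5 needs at least 5 loaded trips out, with a return between consecutive ones — at least 9 crossings.
The safety rule pushes this higher. Following every safe sequence of crossings, the most of the 5 that can be at the far shore as the ferry arrives there on crossing 9 is 4 — never all 5.
So no plan with fewer than 11 crossings exists, and this one achieves 11:
1. Ferryman goes to the far shore with the dwarf.
2. Ferryman goes back to the near shore alone.
3. Ferryman goes to the far shore with the rogue.
4. Ferryman goes back to the near shore alone.
5. Ferryman goes to the far shore with the mage.
6. Ferryman goes back to the near shore with the dwarf.
7. Ferryman goes to the far shore with the troll.
8. Ferryman goes back to the near shore alone.
9. Ferryman goes to the far shore with the elf.
10. Ferryman goes back to the near shore alone.
11. Ferryman goes to the far shore with the dwarf.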